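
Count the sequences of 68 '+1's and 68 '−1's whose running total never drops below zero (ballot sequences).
C_68 = 86218923998960285726185640663701108500

These ballot sequences are counted by the Catalan number C_n = (1/(n + 1)) · C(2n, n). For n = 68: C_68 = (1/69) · C(136, 68) = 5949105755928259715106809205795376486500/69 = 86218923998960285726185640663701108500.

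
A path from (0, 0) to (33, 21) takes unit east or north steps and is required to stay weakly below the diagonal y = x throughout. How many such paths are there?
Number of paths = 198954083924505

By the reflection principle (André's argument), the number of monotone paths to (33, 21) with n ≤ m that never go above y = x is C(54, 33) − C(54, 34) = 520341450264090 − 321387366339585 = 198954083924505.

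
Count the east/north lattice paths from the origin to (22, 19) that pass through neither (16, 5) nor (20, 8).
Number of paths = 243687063540

Inclusion–exclusion. Total paths: C(41, 22) = 244662670200. Through P₁: C(21, 16)·C(20, 6) = 788727240. Through P₂: C(28, 20)·C(13, 2) = 242432190. Since P₁ is strictly southwest of P₂, a monotone path through both must visit P₁ then P₂; paths through both = C(21, 16)·C(7, 4)·C(13, 2) = 55552770. Avoid both = 244662670200 − 788727240 − 242432190 + 55552770 = 243687063540.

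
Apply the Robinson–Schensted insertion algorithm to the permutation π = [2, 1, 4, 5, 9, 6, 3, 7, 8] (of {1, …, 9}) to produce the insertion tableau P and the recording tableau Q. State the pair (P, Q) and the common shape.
P = [1, 3, 5, 6, 7, 8] / [2, 4] / [9];  Q = [1, 3, 4, 5, 8, 9] / [2, 6] / [7];  common shape = (6, 2, 1)

Row-insert the values π_1, π_2, … into P one at a time, bumping the leftmost entry strictly greater than the inserted value down to the next row. The recording tableau Q records, in position (i, j), the step at which that cell was added to P.
  Insert 2 (step 1): P = [2];  Q = [1]
  Insert 1 (step 2): P = [1] / [2];  Q = [1] / [2]
  Insert 4 (step 3): P = [1, 4] / [2];  Q = [1, 3] / [2]
  Insert 5 (step 4): P = [1, 4, 5] / [2];  Q = [1, 3, 4] / [2]
  Insert 9 (step 5): P = [1, 4, 5, 9] / [2];  Q = [1, 3, 4, 5] / [2]
  Insert 6 (step 6): P = [1, 4, 5, 6] / [2, 9];  Q = [1, 3, 4, 5] / [2, 6]
  Insert 3 (step 7): P = [1, 3, 5, 6] / [2, 4] / [9];  Q = [1, 3, 4, 5] / [2, 6] / [7]
  Insert 7 (step 8): P = [1, 3, 5, 6, 7] / [2, 4] / [9];  Q = [1, 3, 4, 5, 8] / [2, 6] / [7]
  Insert 8 (step 9): P = [1, 3, 5, 6, 7, 8] / [2, 4] / [9];  Q = [1, 3, 4, 5, 8, 9] / [2, 6] / [7]
Final shape: (6, 2, 1).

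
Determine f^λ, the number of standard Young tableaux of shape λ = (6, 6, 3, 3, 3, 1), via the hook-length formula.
# SYT of shape (6, 6, 3, 3, 3, 1) = 1018467450

Hook-length formula: f^λ = n! / Π hook(c), product over all cells c of the Young diagram. For λ = (6, 6, 3, 3, 3, 1), n = 22 boxes. Hook lengths by row (left-to-right, top-to-bottom): [11, 9, 8, 4, 3, 2]; [10, 8, 7, 3, 2, 1]; [6, 4, 3]; [5, 3, 2]; [4, 2, 1]; [1]. Product of hooks = 1103619686400. So f^λ = 22! / 1103619686400 = 1124000727777607680000 / 1103619686400 = 1018467450.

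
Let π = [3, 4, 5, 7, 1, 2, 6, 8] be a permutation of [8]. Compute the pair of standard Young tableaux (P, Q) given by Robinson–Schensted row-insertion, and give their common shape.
P = [1, 2, 5, 6, 8] / [3, 4, 7];  Q = [1, 2, 3, 4, 8] / [5, 6, 7];  common shape = (5, 3)

Row-insert the values π_1, π_2, … into P one at a time, bumping the leftmost entry strictly greater than the inserted value down to the next row. The recording tableau Q records, in position (i, j), the step at which that cell was added to P.
  Insert 3 (step 1): P = [3];  Q = [1]
  Insert 4 (step 2): P = [3, 4];  Q = [1, 2]
  Insert 5 (step 3): P = [3, 4, 5];  Q = [1, 2, 3]
  Insert 7 (step 4): P = [3, 4, 5, 7];  Q = [1, 2, 3, 4]
  Insert 1 (step 5): P = [1, 4, 5, 7] / [3];  Q = [1, 2, 3, 4] / [5]
  Insert 2 (step 6): P = [1, 2, 5, 7] / [3, 4];  Q = [1, 2, 3, 4] / [5, 6]
  Insert 6 (step 7): P = [1, 2, 5, 6] / [3, 4, 7];  Q = [1, 2, 3, 4] / [5, 6, 7]
  Insert 8 (step 8): P = [1, 2, 5, 6, 8] / [3, 4, 7];  Q = [1, 2, 3, 4, 8] / [5, 6, 7]
Final shape: (5, 3).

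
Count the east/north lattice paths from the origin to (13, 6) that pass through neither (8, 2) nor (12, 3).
Number of paths = 20542

Inclusion–exclusion. Total paths: C(19, 13) = 27132. Through P₁: C(10, 8)·C(9, 5) = 5670. Through P₂: C(15, 12)·C(4, 1) = 1820. Since P₁ is strictly southwest of P₂, a monotone path through both must visit P₁ then P₂; paths through both = C(10, 8)·C(5, 4)·C(4, 1) = 900. Avoid both = 27132 − 5670 − 1820 + 900 = 20542.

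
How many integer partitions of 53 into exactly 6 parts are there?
p(53, 6 parts) = 7104

Partitions of n into exactly k parts are in bijection with partitions of n − k into at most k parts (subtract 1 from each part). So p(53, exactly 6) = p(47, parts ≤ 6). Computing via the recurrence p(m, j) = p(m, j−1) + p(m−j, j) gives 7104.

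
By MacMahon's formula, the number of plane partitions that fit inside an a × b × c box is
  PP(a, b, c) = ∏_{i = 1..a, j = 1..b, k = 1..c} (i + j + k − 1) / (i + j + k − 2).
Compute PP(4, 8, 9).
PP(4, 8, 9) = 151561524301616

Evaluate the triple product over i = 1..4, j = 1..8, k = 1..9. The factors are (2/1) · (3/2) · (4/3) · (5/4) · (6/5) · (7/6) · (8/7) · (9/8) · … (288 factors total). The numerators and denominators telescope so the product is an integer; carrying out the multiplication exactly gives PP(4, 8, 9) = 151561524301616.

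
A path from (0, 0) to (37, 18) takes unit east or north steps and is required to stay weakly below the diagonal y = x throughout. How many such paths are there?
Number of paths = 75831424919250

By the reflection principle (André's argument), the number of monotone paths to (37, 18) with n ≤ m that never go above y = x is C(55, 37) − C(55, 38) = 144079707346575 − 68248282427325 = 75831424919250.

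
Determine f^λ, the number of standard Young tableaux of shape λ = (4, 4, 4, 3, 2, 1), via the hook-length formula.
# SYT of shape (4, 4, 4, 3, 2, 1) = 3734016

Hook-length formula: f^λ = n! / Π hook(c), product over all cells c of the Young diagram. For λ = (4, 4, 4, 3, 2, 1), n = 18 boxes. Hook lengths by row (left-to-right, top-to-bottom): [9, 7, 5, 3]; [8, 6, 4, 2]; [7, 5, 3, 1]; [5, 3, 1]; [3, 1]; [1]. Product of hooks = 1714608000. So f^λ = 18! / 1714608000 = 6402373705728000 / 1714608000 = 3734016.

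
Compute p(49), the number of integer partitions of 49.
p(49) = 173525

Compute p(n) via the recurrence p(n, m) = p(n, m−1) + p(n−m, m), where p(n, m) counts partitions of n with all parts ≤ m and p(n) = p(n, n). The base cases are p(0, m) = 1 and p(n, 0) = 0 for n > 0. Filling the table yields p(49) = 173525. (Euler's pentagonal recurrence is an alternative.)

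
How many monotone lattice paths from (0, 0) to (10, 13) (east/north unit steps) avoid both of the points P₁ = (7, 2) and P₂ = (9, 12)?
Number of paths = 547854

Inclusion–exclusion. Total paths: C(23, 10) = 1144066. Through P₁: C(9, 7)·C(14, 3) = 13104. Through P₂: C(21, 9)·C(2, 1) = 587860. Since P₁ is strictly southwest of P₂, a monotone path through both must visit P₁ then P₂; paths through both = C(9, 7)·C(12, 2)·C(2, 1) = 4752. Avoid both = 1144066 − 13104 − 587860 + 4752 = 547854.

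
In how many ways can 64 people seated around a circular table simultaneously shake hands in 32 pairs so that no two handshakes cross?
C_32 = 55534064877048198

These noncrossing handshakes are counted by the Catalan number C_n = (1/(n + 1)) · C(2n, n). For n = 32: C_32 = (1/33) · C(64, 32) = 1832624140942590534/33 = 55534064877048198.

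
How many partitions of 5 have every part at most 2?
p(5, parts ≤ 2) = 3

Partitions of 5 with all parts ≤ 2: 2+2+1, 2+1+1+1, 1+1+1+1+1. Count = 3.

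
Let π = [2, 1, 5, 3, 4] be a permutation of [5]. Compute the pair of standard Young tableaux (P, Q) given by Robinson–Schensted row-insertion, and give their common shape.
P = [1, 3, 4] / [2, 5];  Q = [1, 3, 5] / [2, 4];  common shape = (3, 2)

Row-insert the values π_1, π_2, … into P one at a time, bumping the leftmost entry strictly greater than the inserted value down to the next row. The recording tableau Q records, in position (i, j), the step at which that cell was added to P.
  Insert 2 (step 1): P = [2];  Q = [1]
  Insert 1 (step 2): P = [1] / [2];  Q = [1] / [2]
  Insert 5 (step 3): P = [1, 5] / [2];  Q = [1, 3] / [2]
  Insert 3 (step 4): P = [1, 3] / [2, 5];  Q = [1, 3] / [2, 4]
  Insert 4 (step 5): P = [1, 3, 4] / [2, 5];  Q = [1, 3, 5] / [2, 4]
Final shape: (3, 2).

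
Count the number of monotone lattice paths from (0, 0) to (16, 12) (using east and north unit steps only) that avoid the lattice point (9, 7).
Number of paths = 21361275

Total paths from (0, 0) to (16, 12): C(28, 16) = 30421755. Paths through (9, 7): (paths (0, 0) → (9, 7)) × (paths (9, 7) → (16, 12)) = C(16, 9) · C(12, 7) = 11440 · 792 = 9060480. Avoidance count = 30421755 − 9060480 = 21361275.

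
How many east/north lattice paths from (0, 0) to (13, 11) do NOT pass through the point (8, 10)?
Number of paths = 2233596

Total paths from (0, 0) to (13, 11): C(24, 13) = 2496144. Paths through (8, 10): (paths (0, 0) → (8, 10)) × (paths (8, 10) → (13, 11)) = C(18, 8) · C(6, 5) = 43758 · 6 = 262548. Avoidance count = 2496144 − 262548 = 2233596.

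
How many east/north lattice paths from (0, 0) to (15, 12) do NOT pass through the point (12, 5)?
Number of paths = 16641300

Total paths from (0, 0) to (15, 12): C(27, 15) = 17383860. Paths through (12, 5): (paths (0, 0) → (12, 5)) × (paths (12, 5) → (15, 12)) = C(17, 12) · C(10, 3) = 6188 · 120 = 742560. Avoidance count = 17383860 − 742560 = 16641300.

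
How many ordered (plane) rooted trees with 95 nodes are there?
C_94 = 239993345518077005168915776623476723006280827488229600

These ordered rooted trees are counted by the Catalan number C_n = (1/(n + 1)) · C(2n, n). For n = 94: C_94 = (1/95) · C(188, 94) = 22799367824217315491046998779230288685596678611381812000/95 = 239993345518077005168915776623476723006280827488229600.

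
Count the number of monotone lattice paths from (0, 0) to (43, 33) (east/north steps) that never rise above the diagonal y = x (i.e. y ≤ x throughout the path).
Number of paths = 898530797291910275850

By the reflection principle (André's argument), the number of monotone paths to (43, 33) with n ≤ m that never go above y = x is C(76, 43) − C(76, 44) = 3594123189167641103400 − 2695592391875730827550 = 898530797291910275850.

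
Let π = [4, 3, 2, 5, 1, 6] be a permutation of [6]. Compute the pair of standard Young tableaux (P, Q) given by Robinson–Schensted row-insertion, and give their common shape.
P = [1, 5, 6] / [2] / [3] / [4];  Q = [1, 4, 6] / [2] / [3] / [5];  common shape = (3, 1, 1, 1)

Row-insert the values π_1, π_2, … into P one at a time, bumping the leftmost entry strictly greater than the inserted value down to the next row. The recording tableau Q records, in position (i, j), the step at which that cell was added to P.
  Insert 4 (step 1): P = [4];  Q = [1]
  Insert 3 (step 2): P = [3] / [4];  Q = [1] / [2]
  Insert 2 (step 3): P = [2] / [3] / [4];  Q = [1] / [2] / [3]
  Insert 5 (step 4): P = [2, 5] / [3] / [4];  Q = [1, 4] / [2] / [3]
  Insert 1 (step 5): P = [1, 5] / [2] / [3] / [4];  Q = [1, 4] / [2] / [3] / [5]
  Insert 6 (step 6): P = [1, 5, 6] / [2] / [3] / [4];  Q = [1, 4, 6] / [2] / [3] / [5]
Final shape: (3, 1, 1, 1).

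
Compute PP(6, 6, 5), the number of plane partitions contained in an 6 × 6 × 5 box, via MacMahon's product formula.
PP(6, 6, 5) = 55197331332

Evaluate the triple product over i = 1..6, j = 1..6, k = 1..5. The factors are (2/1) · (3/2) · (4/3) · (5/4) · (6/5) · (3/2) · (4/3) · (5/4) · … (180 factors total). The numerators and denominators telescope so the product is an integer; carrying out the multiplication exactly gives PP(6, 6, 5) = 55197331332.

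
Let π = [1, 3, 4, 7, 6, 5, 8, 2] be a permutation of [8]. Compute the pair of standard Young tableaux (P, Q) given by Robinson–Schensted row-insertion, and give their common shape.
P = [1, 2, 4, 5, 8] / [3] / [6] / [7];  Q = [1, 2, 3, 4, 7] / [5] / [6] / [8];  common shape = (5, 1, 1, 1)

Row-insert the values π_1, π_2, … into P one at a time, bumping the leftmost entry strictly greater than the inserted value down to the next row. The recording tableau Q records, in position (i, j), the step at which that cell was added to P.
  Insert 1 (step 1): P = [1];  Q = [1]
  Insert 3 (step 2): P = [1, 3];  Q = [1, 2]
  Insert 4 (step 3): P = [1, 3, 4];  Q = [1, 2, 3]
  Insert 7 (step 4): P = [1, 3, 4, 7];  Q = [1, 2, 3, 4]
  Insert 6 (step 5): P = [1, 3, 4, 6] / [7];  Q = [1, 2, 3, 4] / [5]
  Insert 5 (step 6): P = [1, 3, 4, 5] / [6] / [7];  Q = [1, 2, 3, 4] / [5] / [6]
  Insert 8 (step 7): P = [1, 3, 4, 5, 8] / [6] / [7];  Q = [1, 2, 3, 4, 7] / [5] / [6]
  Insert 2 (step 8): P = [1, 2, 4, 5, 8] / [3] / [6] / [7];  Q = [1, 2, 3, 4, 7] / [5] / [6] / [8]
Final shape: (5, 1, 1, 1).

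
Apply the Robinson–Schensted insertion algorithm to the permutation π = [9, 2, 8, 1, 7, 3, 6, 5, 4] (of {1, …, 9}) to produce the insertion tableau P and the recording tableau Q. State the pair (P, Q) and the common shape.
P = [1, 3, 4] / [2, 5] / [6] / [7] / [8] / [9];  Q = [1, 3, 7] / [2, 5] / [4] / [6] / [8] / [9];  common shape = (3, 2, 1, 1, 1, 1)

Row-insert the values π_1, π_2, … into P one at a time, bumping the leftmost entry strictly greater than the inserted value down to the next row. The recording tableau Q records, in position (i, j), the step at which that cell was added to P.
  Insert 9 (step 1): P = [9];  Q = [1]
  Insert 2 (step 2): P = [2] / [9];  Q = [1] / [2]
  Insert 8 (step 3): P = [2, 8] / [9];  Q = [1, 3] / [2]
  Insert 1 (step 4): P = [1, 8] / [2] / [9];  Q = [1, 3] / [2] / [4]
  Insert 7 (step 5): P = [1, 7] / [2, 8] / [9];  Q = [1, 3] / [2, 5] / [4]
  Insert 3 (step 6): P = [1, 3] / [2, 7] / [8] / [9];  Q = [1, 3] / [2, 5] / [4] / [6]
  Insert 6 (step 7): P = [1, 3, 6] / [2, 7] / [8] / [9];  Q = [1, 3, 7] / [2, 5] / [4] / [6]
  Insert 5 (step 8): P = [1, 3, 5] / [2, 6] / [7] / [8] / [9];  Q = [1, 3, 7] / [2, 5] / [4] / [6] / [8]
  Insert 4 (step 9): P = [1, 3, 4] / [2, 5] / [6] / [7] / [8] / [9];  Q = [1, 3, 7] / [2, 5] / [4] / [6] / [8] / [9]
Final shape: (3, 2, 1, 1, 1, 1).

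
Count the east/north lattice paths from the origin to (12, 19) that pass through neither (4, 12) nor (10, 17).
Number of paths = 83836155

Inclusion–exclusion. Total paths: C(31, 12) = 141120525. Through P₁: C(16, 4)·C(15, 8) = 11711700. Through P₂: C(27, 10)·C(4, 2) = 50617710. Since P₁ is strictly southwest of P₂, a monotone path through both must visit P₁ then P₂; paths through both = C(16, 4)·C(11, 6)·C(4, 2) = 5045040. Avoid both = 141120525 − 11711700 − 50617710 + 5045040 = 83836155.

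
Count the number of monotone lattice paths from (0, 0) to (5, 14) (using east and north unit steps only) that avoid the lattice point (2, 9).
Number of paths = 8548

Total paths from (0, 0) to (5, 14): C(19, 5) = 11628. Paths through (2, 9): (paths (0, 0) → (2, 9)) × (paths (2, 9) → (5, 14)) = C(11, 2) · C(8, 3) = 55 · 56 = 3080. Avoidance count = 11628 − 3080 = 8548.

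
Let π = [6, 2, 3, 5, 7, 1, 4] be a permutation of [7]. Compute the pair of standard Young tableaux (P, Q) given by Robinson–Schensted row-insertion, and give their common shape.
P = [1, 3, 4, 7] / [2, 5] / [6];  Q = [1, 3, 4, 5] / [2, 7] / [6];  common shape = (4, 2, 1)

Row-insert the values π_1, π_2, … into P one at a time, bumping the leftmost entry strictly greater than the inserted value down to the next row. The recording tableau Q records, in position (i, j), the step at which that cell was added to P.
  Insert 6 (step 1): P = [6];  Q = [1]
  Insert 2 (step 2): P = [2] / [6];  Q = [1] / [2]
  Insert 3 (step 3): P = [2, 3] / [6];  Q = [1, 3] / [2]
  Insert 5 (step 4): P = [2, 3, 5] / [6];  Q = [1, 3, 4] / [2]
  Insert 7 (step 5): P = [2, 3, 5, 7] / [6];  Q = [1, 3, 4, 5] / [2]
  Insert 1 (step 6): P = [1, 3, 5, 7] / [2] / [6];  Q = [1, 3, 4, 5] / [2] / [6]
  Insert 4 (step 7): P = [1, 3, 4, 7] / [2, 5] / [6];  Q = [1, 3, 4, 5] / [2, 7] / [6]
Final shape: (4, 2, 1).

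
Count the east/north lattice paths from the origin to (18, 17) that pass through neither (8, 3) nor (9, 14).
Number of paths = 4034614210

Inclusion–exclusion. Total paths: C(35, 18) = 4537567650. Through P₁: C(11, 8)·C(24, 10) = 323607240. Through P₂: C(23, 9)·C(12, 9) = 179781800. Since P₁ is strictly southwest of P₂, a monotone path through both must visit P₁ then P₂; paths through both = C(11, 8)·C(12, 1)·C(12, 9) = 435600. Avoid both = 4537567650 − 323607240 − 179781800 + 435600 = 4034614210.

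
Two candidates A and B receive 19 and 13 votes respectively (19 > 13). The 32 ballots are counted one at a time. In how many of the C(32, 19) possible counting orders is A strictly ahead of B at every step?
Strict-lead orderings = 65132550

Total orderings of the 32 votes with 19 for A: C(32, 19) = 347373600. By the Bertrand ballot formula (Cycle Lemma / reflection principle), the number of orderings in which A is strictly ahead of B throughout is (p − q)/(p + q) · C(p + q, p) = (19 − 13)/(19 + 13) · 347373600 = 65132550.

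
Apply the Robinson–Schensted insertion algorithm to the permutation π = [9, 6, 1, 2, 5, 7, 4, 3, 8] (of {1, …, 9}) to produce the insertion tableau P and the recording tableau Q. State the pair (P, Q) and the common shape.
P = [1, 2, 3, 7, 8] / [4] / [5] / [6] / [9];  Q = [1, 4, 5, 6, 9] / [2] / [3] / [7] / [8];  common shape = (5, 1, 1, 1, 1)

Row-insert the values π_1, π_2, … into P one at a time, bumping the leftmost entry strictly greater than the inserted value down to the next row. The recording tableau Q records, in position (i, j), the step at which that cell was added to P.
  Insert 9 (step 1): P = [9];  Q = [1]
  Insert 6 (step 2): P = [6] / [9];  Q = [1] / [2]
  Insert 1 (step 3): P = [1] / [6] / [9];  Q = [1] / [2] / [3]
  Insert 2 (step 4): P = [1, 2] / [6] / [9];  Q = [1, 4] / [2] / [3]
  Insert 5 (step 5): P = [1, 2, 5] / [6] / [9];  Q = [1, 4, 5] / [2] / [3]
  Insert 7 (step 6): P = [1, 2, 5, 7] / [6] / [9];  Q = [1, 4, 5, 6] / [2] / [3]
  Insert 4 (step 7): P = [1, 2, 4, 7] / [5] / [6] / [9];  Q = [1, 4, 5, 6] / [2] / [3] / [7]
  Insert 3 (step 8): P = [1, 2, 3, 7] / [4] / [5] / [6] / [9];  Q = [1, 4, 5, 6] / [2] / [3] / [7] / [8]
  Insert 8 (step 9): P = [1, 2, 3, 7, 8] / [4] / [5] / [6] / [9];  Q = [1, 4, 5, 6, 9] / [2] / [3] / [7] / [8]
Final shape: (5, 1, 1, 1, 1).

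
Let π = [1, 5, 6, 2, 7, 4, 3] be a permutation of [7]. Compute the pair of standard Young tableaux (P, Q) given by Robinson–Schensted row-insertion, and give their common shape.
P = [1, 2, 3, 7] / [4, 6] / [5];  Q = [1, 2, 3, 5] / [4, 6] / [7];  common shape = (4, 2, 1)

Row-insert the values π_1, π_2, … into P one at a time, bumping the leftmost entry strictly greater than the inserted value down to the next row. The recording tableau Q records, in position (i, j), the step at which that cell was added to P.
  Insert 1 (step 1): P = [1];  Q = [1]
  Insert 5 (step 2): P = [1, 5];  Q = [1, 2]
  Insert 6 (step 3): P = [1, 5, 6];  Q = [1, 2, 3]
  Insert 2 (step 4): P = [1, 2, 6] / [5];  Q = [1, 2, 3] / [4]
  Insert 7 (step 5): P = [1, 2, 6, 7] / [5];  Q = [1, 2, 3, 5] / [4]
  Insert 4 (step 6): P = [1, 2, 4, 7] / [5, 6];  Q = [1, 2, 3, 5] / [4, 6]
  Insert 3 (step 7): P = [1, 2, 3, 7] / [4, 6] / [5];  Q = [1, 2, 3, 5] / [4, 6] / [7]
Final shape: (4, 2, 1).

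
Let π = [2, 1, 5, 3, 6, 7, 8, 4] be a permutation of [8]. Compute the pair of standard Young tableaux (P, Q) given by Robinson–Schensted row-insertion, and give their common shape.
P = [1, 3, 4, 7, 8] / [2, 5, 6];  Q = [1, 3, 5, 6, 7] / [2, 4, 8];  common shape = (5, 3)

Row-insert the values π_1, π_2, … into P one at a time, bumping the leftmost entry strictly greater than the inserted value down to the next row. The recording tableau Q records, in position (i, j), the step at which that cell was added to P.
  Insert 2 (step 1): P = [2];  Q = [1]
  Insert 1 (step 2): P = [1] / [2];  Q = [1] / [2]
  Insert 5 (step 3): P = [1, 5] / [2];  Q = [1, 3] / [2]
  Insert 3 (step 4): P = [1, 3] / [2, 5];  Q = [1, 3] / [2, 4]
  Insert 6 (step 5): P = [1, 3, 6] / [2, 5];  Q = [1, 3, 5] / [2, 4]
  Insert 7 (step 6): P = [1, 3, 6, 7] / [2, 5];  Q = [1, 3, 5, 6] / [2, 4]
  Insert 8 (step 7): P = [1, 3, 6, 7, 8] / [2, 5];  Q = [1, 3, 5, 6, 7] / [2, 4]
  Insert 4 (step 8): P = [1, 3, 4, 7, 8] / [2, 5, 6];  Q = [1, 3, 5, 6, 7] / [2, 4, 8]
Final shape: (5, 3).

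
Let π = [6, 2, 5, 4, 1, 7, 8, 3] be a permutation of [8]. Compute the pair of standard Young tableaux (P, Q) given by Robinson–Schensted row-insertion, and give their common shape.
P = [1, 3, 7, 8] / [2, 4] / [5] / [6];  Q = [1, 3, 6, 7] / [2, 8] / [4] / [5];  common shape = (4, 2, 1, 1)

Row-insert the values π_1, π_2, … into P one at a time, bumping the leftmost entry strictly greater than the inserted value down to the next row. The recording tableau Q records, in position (i, j), the step at which that cell was added to P.
  Insert 6 (step 1): P = [6];  Q = [1]
  Insert 2 (step 2): P = [2] / [6];  Q = [1] / [2]
  Insert 5 (step 3): P = [2, 5] / [6];  Q = [1, 3] / [2]
  Insert 4 (step 4): P = [2, 4] / [5] / [6];  Q = [1, 3] / [2] / [4]
  Insert 1 (step 5): P = [1, 4] / [2] / [5] / [6];  Q = [1, 3] / [2] / [4] / [5]
  Insert 7 (step 6): P = [1, 4, 7] / [2] / [5] / [6];  Q = [1, 3, 6] / [2] / [4] / [5]
  Insert 8 (step 7): P = [1, 4, 7, 8] / [2] / [5] / [6];  Q = [1, 3, 6, 7] / [2] / [4] / [5]
  Insert 3 (step 8): P = [1, 3, 7, 8] / [2, 4] / [5] / [6];  Q = [1, 3, 6, 7] / [2, 8] / [4] / [5]
Final shape: (4, 2, 1, 1).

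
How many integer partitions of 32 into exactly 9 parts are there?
p(32, 9 parts) = 887

Partitions of n into exactly k parts are in bijection with partitions of n − k into at most k parts (subtract 1 from each part). So p(32, exactly 9) = p(23, parts ≤ 9). Computing via the recurrence p(m, j) = p(m, j−1) + p(m−j, j) gives 887.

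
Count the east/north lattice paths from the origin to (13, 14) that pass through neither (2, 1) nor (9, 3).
Number of paths = 12416988

Inclusion–exclusion. Total paths: C(27, 13) = 20058300. Through P₁: C(3, 2)·C(24, 11) = 7488432. Through P₂: C(12, 9)·C(15, 4) = 300300. Since P₁ is strictly southwest of P₂, a monotone path through both must visit P₁ then P₂; paths through both = C(3, 2)·C(9, 7)·C(15, 4) = 147420. Avoid both = 20058300 − 7488432 − 300300 + 147420 = 12416988.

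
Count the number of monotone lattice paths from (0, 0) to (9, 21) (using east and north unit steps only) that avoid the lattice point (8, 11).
Number of paths = 13475748

Total paths from (0, 0) to (9, 21): C(30, 9) = 14307150. Paths through (8, 11): (paths (0, 0) → (8, 11)) × (paths (8, 11) → (9, 21)) = C(19, 8) · C(11, 1) = 75582 · 11 = 831402. Avoidance count = 14307150 − 831402 = 13475748.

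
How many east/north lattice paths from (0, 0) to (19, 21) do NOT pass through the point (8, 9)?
Number of paths = 98413392220

Total paths from (0, 0) to (19, 21): C(40, 19) = 131282408400. Paths through (8, 9): (paths (0, 0) → (8, 9)) × (paths (8, 9) → (19, 21)) = C(17, 8) · C(23, 11) = 24310 · 1352078 = 32869016180. Avoidance count = 131282408400 − 32869016180 = 98413392220.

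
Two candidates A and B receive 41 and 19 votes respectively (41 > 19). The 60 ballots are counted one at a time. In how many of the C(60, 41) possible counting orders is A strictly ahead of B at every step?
Strict-lead orderings = 749760805916430

Total orderings of the 60 votes with 41 for A: C(60, 41) = 2044802197953900. By the Bertrand ballot formula (Cycle Lemma / reflection principle), the number of orderings in which A is strictly ahead of B throughout is (p − q)/(p + q) · C(p + q, p) = (41 − 19)/(41 + 19) · 2044802197953900 = 749760805916430.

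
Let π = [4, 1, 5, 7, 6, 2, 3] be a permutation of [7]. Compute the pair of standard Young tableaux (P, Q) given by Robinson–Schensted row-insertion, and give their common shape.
P = [1, 2, 3] / [4, 5, 6] / [7];  Q = [1, 3, 4] / [2, 5, 7] / [6];  common shape = (3, 3, 1)

Row-insert the values π_1, π_2, … into P one at a time, bumping the leftmost entry strictly greater than the inserted value down to the next row. The recording tableau Q records, in position (i, j), the step at which that cell was added to P.
  Insert 4 (step 1): P = [4];  Q = [1]
  Insert 1 (step 2): P = [1] / [4];  Q = [1] / [2]
  Insert 5 (step 3): P = [1, 5] / [4];  Q = [1, 3] / [2]
  Insert 7 (step 4): P = [1, 5, 7] / [4];  Q = [1, 3, 4] / [2]
  Insert 6 (step 5): P = [1, 5, 6] / [4, 7];  Q = [1, 3, 4] / [2, 5]
  Insert 2 (step 6): P = [1, 2, 6] / [4, 5] / [7];  Q = [1, 3, 4] / [2, 5] / [6]
  Insert 3 (step 7): P = [1, 2, 3] / [4, 5, 6] / [7];  Q = [1, 3, 4] / [2, 5, 7] / [6]
Final shape: (3, 3, 1).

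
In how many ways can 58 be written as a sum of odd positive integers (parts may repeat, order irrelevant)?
p_odd(58) = 8808

Enumerate partitions using only odd parts via the recurrence o(n, m) = o(n, m−2) + o(n−m, m) over odd m, starting from the largest odd part ≤ n. This gives p_odd(58) = 8808. (Euler's theorem: equals the count of distinct-part partitions.)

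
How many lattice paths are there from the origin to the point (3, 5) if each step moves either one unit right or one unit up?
Number of paths = 56

A monotone lattice path from (0, 0) to (3, 5) consists of 3 east steps and 5 north steps in some order, so it is determined by which 3 of the 8 steps are east. The count is C(8, 3) = 56.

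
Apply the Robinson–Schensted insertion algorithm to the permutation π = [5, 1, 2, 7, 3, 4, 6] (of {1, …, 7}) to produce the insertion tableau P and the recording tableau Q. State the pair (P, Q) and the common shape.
P = [1, 2, 3, 4, 6] / [5, 7];  Q = [1, 3, 4, 6, 7] / [2, 5];  common shape = (5, 2)

Row-insert the values π_1, π_2, … into P one at a time, bumping the leftmost entry strictly greater than the inserted value down to the next row. The recording tableau Q records, in position (i, j), the step at which that cell was added to P.
  Insert 5 (step 1): P = [5];  Q = [1]
  Insert 1 (step 2): P = [1] / [5];  Q = [1] / [2]
  Insert 2 (step 3): P = [1, 2] / [5];  Q = [1, 3] / [2]
  Insert 7 (step 4): P = [1, 2, 7] / [5];  Q = [1, 3, 4] / [2]
  Insert 3 (step 5): P = [1, 2, 3] / [5, 7];  Q = [1, 3, 4] / [2, 5]
  Insert 4 (step 6): P = [1, 2, 3, 4] / [5, 7];  Q = [1, 3, 4, 6] / [2, 5]
  Insert 6 (step 7): P = [1, 2, 3, 4, 6] / [5, 7];  Q = [1, 3, 4, 6, 7] / [2, 5]
Final shape: (5, 2).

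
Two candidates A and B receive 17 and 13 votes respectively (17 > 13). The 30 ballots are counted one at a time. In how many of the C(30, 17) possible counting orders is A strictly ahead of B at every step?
Strict-lead orderings = 15967980

Total orderings of the 30 votes with 17 for A: C(30, 17) = 119759850. By the Bertrand ballot formula (Cycle Lemma / reflection principle), the number of orderings in which A is strictly ahead of B throughout is (p − q)/(p + q) · C(p + q, p) = (17 − 13)/(17 + 13) · 119759850 = 15967980.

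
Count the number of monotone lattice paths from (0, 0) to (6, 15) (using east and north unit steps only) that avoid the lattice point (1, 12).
Number of paths = 53536

Total paths from (0, 0) to (6, 15): C(21, 6) = 54264. Paths through (1, 12): (paths (0, 0) → (1, 12)) × (paths (1, 12) → (6, 15)) = C(13, 1) · C(8, 5) = 13 · 56 = 728. Avoidance count = 54264 − 728 = 53536.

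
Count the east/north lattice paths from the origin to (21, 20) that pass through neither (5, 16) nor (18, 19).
Number of paths = 198385400475

Inclusion–exclusion. Total paths: C(41, 21) = 269128937220. Through P₁: C(21, 5)·C(20, 16) = 98590905. Through P₂: C(37, 18)·C(4, 3) = 70690527600. Since P₁ is strictly southwest of P₂, a monotone path through both must visit P₁ then P₂; paths through both = C(21, 5)·C(16, 13)·C(4, 3) = 45581760. Avoid both = 269128937220 − 98590905 − 70690527600 + 45581760 = 198385400475.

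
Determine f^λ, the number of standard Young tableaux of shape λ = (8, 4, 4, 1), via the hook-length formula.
# SYT of shape (8, 4, 4, 1) = 618800

Hook-length formula: f^λ = n! / Π hook(c), product over all cells c of the Young diagram. For λ = (8, 4, 4, 1), n = 17 boxes. Hook lengths by row (left-to-right, top-to-bottom): [11, 9, 8, 7, 4, 3, 2, 1]; [6, 4, 3, 2]; [5, 3, 2, 1]; [1]. Product of hooks = 574801920. So f^λ = 17! / 574801920 = 355687428096000 / 574801920 = 618800.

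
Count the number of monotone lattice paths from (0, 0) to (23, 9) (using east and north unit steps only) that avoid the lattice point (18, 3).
Number of paths = 27434340

Total paths from (0, 0) to (23, 9): C(32, 23) = 28048800. Paths through (18, 3): (paths (0, 0) → (18, 3)) × (paths (18, 3) → (23, 9)) = C(21, 18) · C(11, 5) = 1330 · 462 = 614460. Avoidance count = 28048800 − 614460 = 27434340.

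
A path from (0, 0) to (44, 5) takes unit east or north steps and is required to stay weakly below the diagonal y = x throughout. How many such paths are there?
Number of paths = 1695008

By the reflection principle (André's argument), the number of monotone paths to (44, 5) with n ≤ m that never go above y = x is C(49, 44) − C(49, 45) = 1906884 − 211876 = 1695008.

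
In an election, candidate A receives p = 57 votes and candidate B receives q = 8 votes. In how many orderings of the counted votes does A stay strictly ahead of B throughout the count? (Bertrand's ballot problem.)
Strict-lead orderings = 3804949176

Total orderings of the 65 votes with 57 for A: C(65, 57) = 5047381560. By the Bertrand ballot formula (Cycle Lemma / reflection principle), the number of orderings in which A is strictly ahead of B throughout is (p − q)/(p + q) · C(p + q, p) = (57 − 8)/(57 + 8) · 5047381560 = 3804949176.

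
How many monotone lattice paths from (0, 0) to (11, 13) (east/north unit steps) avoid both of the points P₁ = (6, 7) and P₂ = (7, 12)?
Number of paths = 1502892

Inclusion–exclusion. Total paths: C(24, 11) = 2496144. Through P₁: C(13, 6)·C(11, 5) = 792792. Through P₂: C(19, 7)·C(5, 4) = 251940. Since P₁ is strictly southwest of P₂, a monotone path through both must visit P₁ then P₂; paths through both = C(13, 6)·C(6, 1)·C(5, 4) = 51480. Avoid both = 2496144 − 792792 − 251940 + 51480 = 1502892.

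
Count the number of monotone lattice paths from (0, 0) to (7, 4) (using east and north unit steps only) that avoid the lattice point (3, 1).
Number of paths = 190

Total paths from (0, 0) to (7, 4): C(11, 7) = 330. Paths through (3, 1): (paths (0, 0) → (3, 1)) × (paths (3, 1) → (7, 4)) = C(4, 3) · C(7, 4) = 4 · 35 = 140. Avoidance count = 330 − 140 = 190.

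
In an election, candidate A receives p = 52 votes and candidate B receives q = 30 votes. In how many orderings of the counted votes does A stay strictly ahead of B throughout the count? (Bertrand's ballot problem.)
Strict-lead orderings = 5961107517754784340528

Total orderings of the 82 votes with 52 for A: C(82, 52) = 22218673475267832541968. By the Bertrand ballot formula (Cycle Lemma / reflection principle), the number of orderings in which A is strictly ahead of B throughout is (p − q)/(p + q) · C(p + q, p) = (52 − 30)/(52 + 30) · 22218673475267832541968 = 5961107517754784340528.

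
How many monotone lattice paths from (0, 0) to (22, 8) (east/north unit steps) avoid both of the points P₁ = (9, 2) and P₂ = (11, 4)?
Number of paths = 2947890

Inclusion–exclusion. Total paths: C(30, 22) = 5852925. Through P₁: C(11, 9)·C(19, 13) = 1492260. Through P₂: C(15, 11)·C(15, 11) = 1863225. Since P₁ is strictly southwest of P₂, a monotone path through both must visit P₁ then P₂; paths through both = C(11, 9)·C(4, 2)·C(15, 11) = 450450. Avoid both = 5852925 − 1492260 − 1863225 + 450450 = 2947890.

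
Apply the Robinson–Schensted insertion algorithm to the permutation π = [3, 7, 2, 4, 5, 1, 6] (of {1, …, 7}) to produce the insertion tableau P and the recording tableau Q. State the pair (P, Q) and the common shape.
P = [1, 4, 5, 6] / [2, 7] / [3];  Q = [1, 2, 5, 7] / [3, 4] / [6];  common shape = (4, 2, 1)

Row-insert the values π_1, π_2, … into P one at a time, bumping the leftmost entry strictly greater than the inserted value down to the next row. The recording tableau Q records, in position (i, j), the step at which that cell was added to P.
  Insert 3 (step 1): P = [3];  Q = [1]
  Insert 7 (step 2): P = [3, 7];  Q = [1, 2]
  Insert 2 (step 3): P = [2, 7] / [3];  Q = [1, 2] / [3]
  Insert 4 (step 4): P = [2, 4] / [3, 7];  Q = [1, 2] / [3, 4]
  Insert 5 (step 5): P = [2, 4, 5] / [3, 7];  Q = [1, 2, 5] / [3, 4]
  Insert 1 (step 6): P = [1, 4, 5] / [2, 7] / [3];  Q = [1, 2, 5] / [3, 4] / [6]
  Insert 6 (step 7): P = [1, 4, 5, 6] / [2, 7] / [3];  Q = [1, 2, 5, 7] / [3, 4] / [6]
Final shape: (4, 2, 1).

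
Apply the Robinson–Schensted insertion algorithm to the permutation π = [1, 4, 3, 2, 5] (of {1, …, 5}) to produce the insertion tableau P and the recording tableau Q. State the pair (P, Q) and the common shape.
P = [1, 2, 5] / [3] / [4];  Q = [1, 2, 5] / [3] / [4];  common shape = (3, 1, 1)

Row-insert the values π_1, π_2, … into P one at a time, bumping the leftmost entry strictly greater than the inserted value down to the next row. The recording tableau Q records, in position (i, j), the step at which that cell was added to P.
  Insert 1 (step 1): P = [1];  Q = [1]
  Insert 4 (step 2): P = [1, 4];  Q = [1, 2]
  Insert 3 (step 3): P = [1, 3] / [4];  Q = [1, 2] / [3]
  Insert 2 (step 4): P = [1, 2] / [3] / [4];  Q = [1, 2] / [3] / [4]
  Insert 5 (step 5): P = [1, 2, 5] / [3] / [4];  Q = [1, 2, 5] / [3] / [4]
Final shape: (3, 1, 1).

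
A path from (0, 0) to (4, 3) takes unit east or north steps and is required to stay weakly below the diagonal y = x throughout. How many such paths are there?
Number of paths = 14

By the reflection principle (André's argument), the number of monotone paths to (4, 3) with n ≤ m that never go above y = x is C(7, 4) − C(7, 5) = 35 − 21 = 14.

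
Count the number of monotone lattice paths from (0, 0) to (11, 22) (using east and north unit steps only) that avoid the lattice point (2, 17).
Number of paths = 193194378

Total paths from (0, 0) to (11, 22): C(33, 11) = 193536720. Paths through (2, 17): (paths (0, 0) → (2, 17)) × (paths (2, 17) → (11, 22)) = C(19, 2) · C(14, 9) = 171 · 2002 = 342342. Avoidance count = 193536720 − 342342 = 193194378.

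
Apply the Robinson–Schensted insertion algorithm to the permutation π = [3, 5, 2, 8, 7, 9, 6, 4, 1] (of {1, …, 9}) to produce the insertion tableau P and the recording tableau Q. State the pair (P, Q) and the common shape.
P = [1, 4, 6, 9] / [2, 5] / [3] / [7] / [8];  Q = [1, 2, 4, 6] / [3, 5] / [7] / [8] / [9];  common shape = (4, 2, 1, 1, 1)

Row-insert the values π_1, π_2, … into P one at a time, bumping the leftmost entry strictly greater than the inserted value down to the next row. The recording tableau Q records, in position (i, j), the step at which that cell was added to P.
  Insert 3 (step 1): P = [3];  Q = [1]
  Insert 5 (step 2): P = [3, 5];  Q = [1, 2]
  Insert 2 (step 3): P = [2, 5] / [3];  Q = [1, 2] / [3]
  Insert 8 (step 4): P = [2, 5, 8] / [3];  Q = [1, 2, 4] / [3]
  Insert 7 (step 5): P = [2, 5, 7] / [3, 8];  Q = [1, 2, 4] / [3, 5]
  Insert 9 (step 6): P = [2, 5, 7, 9] / [3, 8];  Q = [1, 2, 4, 6] / [3, 5]
  Insert 6 (step 7): P = [2, 5, 6, 9] / [3, 7] / [8];  Q = [1, 2, 4, 6] / [3, 5] / [7]
  Insert 4 (step 8): P = [2, 4, 6, 9] / [3, 5] / [7] / [8];  Q = [1, 2, 4, 6] / [3, 5] / [7] / [8]
  Insert 1 (step 9): P = [1, 4, 6, 9] / [2, 5] / [3] / [7] / [8];  Q = [1, 2, 4, 6] / [3, 5] / [7] / [8] / [9]
Final shape: (4, 2, 1, 1, 1).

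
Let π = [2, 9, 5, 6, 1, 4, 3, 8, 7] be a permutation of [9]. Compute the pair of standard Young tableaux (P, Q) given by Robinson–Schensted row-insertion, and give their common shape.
P = [1, 3, 6, 7] / [2, 4, 8] / [5] / [9];  Q = [1, 2, 4, 8] / [3, 6, 9] / [5] / [7];  common shape = (4, 3, 1, 1)

Row-insert the values π_1, π_2, … into P one at a time, bumping the leftmost entry strictly greater than the inserted value down to the next row. The recording tableau Q records, in position (i, j), the step at which that cell was added to P.
  Insert 2 (step 1): P = [2];  Q = [1]
  Insert 9 (step 2): P = [2, 9];  Q = [1, 2]
  Insert 5 (step 3): P = [2, 5] / [9];  Q = [1, 2] / [3]
  Insert 6 (step 4): P = [2, 5, 6] / [9];  Q = [1, 2, 4] / [3]
  Insert 1 (step 5): P = [1, 5, 6] / [2] / [9];  Q = [1, 2, 4] / [3] / [5]
  Insert 4 (step 6): P = [1, 4, 6] / [2, 5] / [9];  Q = [1, 2, 4] / [3, 6] / [5]
  Insert 3 (step 7): P = [1, 3, 6] / [2, 4] / [5] / [9];  Q = [1, 2, 4] / [3, 6] / [5] / [7]
  Insert 8 (step 8): P = [1, 3, 6, 8] / [2, 4] / [5] / [9];  Q = [1, 2, 4, 8] / [3, 6] / [5] / [7]
  Insert 7 (step 9): P = [1, 3, 6, 7] / [2, 4, 8] / [5] / [9];  Q = [1, 2, 4, 8] / [3, 6, 9] / [5] / [7]
Final shape: (4, 3, 1, 1).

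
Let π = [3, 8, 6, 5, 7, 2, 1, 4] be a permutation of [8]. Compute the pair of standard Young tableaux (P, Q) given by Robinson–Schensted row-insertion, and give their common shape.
P = [1, 4, 7] / [2, 5] / [3] / [6] / [8];  Q = [1, 2, 5] / [3, 8] / [4] / [6] / [7];  common shape = (3, 2, 1, 1, 1)

Row-insert the values π_1, π_2, … into P one at a time, bumping the leftmost entry strictly greater than the inserted value down to the next row. The recording tableau Q records, in position (i, j), the step at which that cell was added to P.
  Insert 3 (step 1): P = [3];  Q = [1]
  Insert 8 (step 2): P = [3, 8];  Q = [1, 2]
  Insert 6 (step 3): P = [3, 6] / [8];  Q = [1, 2] / [3]
  Insert 5 (step 4): P = [3, 5] / [6] / [8];  Q = [1, 2] / [3] / [4]
  Insert 7 (step 5): P = [3, 5, 7] / [6] / [8];  Q = [1, 2, 5] / [3] / [4]
  Insert 2 (step 6): P = [2, 5, 7] / [3] / [6] / [8];  Q = [1, 2, 5] / [3] / [4] / [6]
  Insert 1 (step 7): P = [1, 5, 7] / [2] / [3] / [6] / [8];  Q = [1, 2, 5] / [3] / [4] / [6] / [7]
  Insert 4 (step 8): P = [1, 4, 7] / [2, 5] / [3] / [6] / [8];  Q = [1, 2, 5] / [3, 8] / [4] / [6] / [7]
Final shape: (3, 2, 1, 1, 1).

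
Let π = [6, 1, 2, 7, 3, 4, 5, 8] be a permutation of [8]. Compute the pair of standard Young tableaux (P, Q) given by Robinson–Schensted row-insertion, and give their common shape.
P = [1, 2, 3, 4, 5, 8] / [6, 7];  Q = [1, 3, 4, 6, 7, 8] / [2, 5];  common shape = (6, 2)

Row-insert the values π_1, π_2, … into P one at a time, bumping the leftmost entry strictly greater than the inserted value down to the next row. The recording tableau Q records, in position (i, j), the step at which that cell was added to P.
  Insert 6 (step 1): P = [6];  Q = [1]
  Insert 1 (step 2): P = [1] / [6];  Q = [1] / [2]
  Insert 2 (step 3): P = [1, 2] / [6];  Q = [1, 3] / [2]
  Insert 7 (step 4): P = [1, 2, 7] / [6];  Q = [1, 3, 4] / [2]
  Insert 3 (step 5): P = [1, 2, 3] / [6, 7];  Q = [1, 3, 4] / [2, 5]
  Insert 4 (step 6): P = [1, 2, 3, 4] / [6, 7];  Q = [1, 3, 4, 6] / [2, 5]
  Insert 5 (step 7): P = [1, 2, 3, 4, 5] / [6, 7];  Q = [1, 3, 4, 6, 7] / [2, 5]
  Insert 8 (step 8): P = [1, 2, 3, 4, 5, 8] / [6, 7];  Q = [1, 3, 4, 6, 7, 8] / [2, 5]
Final shape: (6, 2).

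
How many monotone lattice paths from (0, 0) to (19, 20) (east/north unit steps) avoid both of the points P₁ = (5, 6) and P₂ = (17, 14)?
Number of paths = 44593832430

Inclusion–exclusion. Total paths: C(39, 19) = 68923264410. Through P₁: C(11, 5)·C(28, 14) = 18533869200. Through P₂: C(31, 17)·C(8, 2) = 7425110700. Since P₁ is strictly southwest of P₂, a monotone path through both must visit P₁ then P₂; paths through both = C(11, 5)·C(20, 12)·C(8, 2) = 1629547920. Avoid both = 68923264410 − 18533869200 − 7425110700 + 1629547920 = 44593832430.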